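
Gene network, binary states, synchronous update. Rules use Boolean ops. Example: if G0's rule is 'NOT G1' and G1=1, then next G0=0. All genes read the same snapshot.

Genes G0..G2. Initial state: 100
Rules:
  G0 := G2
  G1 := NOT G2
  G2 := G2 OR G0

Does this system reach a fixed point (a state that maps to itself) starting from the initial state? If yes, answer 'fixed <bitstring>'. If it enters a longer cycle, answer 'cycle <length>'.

Step 0: 100
Step 1: G0=G2=0 G1=NOT G2=NOT 0=1 G2=G2|G0=0|1=1 -> 011
Step 2: G0=G2=1 G1=NOT G2=NOT 1=0 G2=G2|G0=1|0=1 -> 101
Step 3: G0=G2=1 G1=NOT G2=NOT 1=0 G2=G2|G0=1|1=1 -> 101
Fixed point reached at step 2: 101

Answer: fixed 101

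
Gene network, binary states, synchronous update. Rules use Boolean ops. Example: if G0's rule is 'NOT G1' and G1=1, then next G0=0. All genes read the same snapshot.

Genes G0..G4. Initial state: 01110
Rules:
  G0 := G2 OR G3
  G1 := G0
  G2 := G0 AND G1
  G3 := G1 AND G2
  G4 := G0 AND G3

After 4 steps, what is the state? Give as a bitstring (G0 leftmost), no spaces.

Step 1: G0=G2|G3=1|1=1 G1=G0=0 G2=G0&G1=0&1=0 G3=G1&G2=1&1=1 G4=G0&G3=0&1=0 -> 10010
Step 2: G0=G2|G3=0|1=1 G1=G0=1 G2=G0&G1=1&0=0 G3=G1&G2=0&0=0 G4=G0&G3=1&1=1 -> 11001
Step 3: G0=G2|G3=0|0=0 G1=G0=1 G2=G0&G1=1&1=1 G3=G1&G2=1&0=0 G4=G0&G3=1&0=0 -> 01100
Step 4: G0=G2|G3=1|0=1 G1=G0=0 G2=G0&G1=0&1=0 G3=G1&G2=1&1=1 G4=G0&G3=0&0=0 -> 10010

10010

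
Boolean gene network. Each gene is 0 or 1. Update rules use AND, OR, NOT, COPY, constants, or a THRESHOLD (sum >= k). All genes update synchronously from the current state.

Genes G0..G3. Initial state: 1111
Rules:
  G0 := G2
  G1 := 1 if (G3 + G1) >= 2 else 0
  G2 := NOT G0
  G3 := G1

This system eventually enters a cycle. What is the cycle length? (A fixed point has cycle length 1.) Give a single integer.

Answer: 4

Derivation:
Step 0: 1111
Step 1: G0=G2=1 G1=(1+1>=2)=1 G2=NOT G0=NOT 1=0 G3=G1=1 -> 1101
Step 2: G0=G2=0 G1=(1+1>=2)=1 G2=NOT G0=NOT 1=0 G3=G1=1 -> 0101
Step 3: G0=G2=0 G1=(1+1>=2)=1 G2=NOT G0=NOT 0=1 G3=G1=1 -> 0111
Step 4: G0=G2=1 G1=(1+1>=2)=1 G2=NOT G0=NOT 0=1 G3=G1=1 -> 1111
State from step 4 equals state from step 0 -> cycle length 4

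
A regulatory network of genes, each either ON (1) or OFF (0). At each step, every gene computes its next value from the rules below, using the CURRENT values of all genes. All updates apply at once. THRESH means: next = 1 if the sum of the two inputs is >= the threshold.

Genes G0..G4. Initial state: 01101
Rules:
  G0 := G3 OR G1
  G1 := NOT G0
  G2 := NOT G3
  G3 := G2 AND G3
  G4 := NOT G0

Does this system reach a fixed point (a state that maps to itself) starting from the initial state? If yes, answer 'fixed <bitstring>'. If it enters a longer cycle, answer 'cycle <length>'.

Step 0: 01101
Step 1: G0=G3|G1=0|1=1 G1=NOT G0=NOT 0=1 G2=NOT G3=NOT 0=1 G3=G2&G3=1&0=0 G4=NOT G0=NOT 0=1 -> 11101
Step 2: G0=G3|G1=0|1=1 G1=NOT G0=NOT 1=0 G2=NOT G3=NOT 0=1 G3=G2&G3=1&0=0 G4=NOT G0=NOT 1=0 -> 10100
Step 3: G0=G3|G1=0|0=0 G1=NOT G0=NOT 1=0 G2=NOT G3=NOT 0=1 G3=G2&G3=1&0=0 G4=NOT G0=NOT 1=0 -> 00100
Step 4: G0=G3|G1=0|0=0 G1=NOT G0=NOT 0=1 G2=NOT G3=NOT 0=1 G3=G2&G3=1&0=0 G4=NOT G0=NOT 0=1 -> 01101
Cycle of length 4 starting at step 0 -> no fixed point

Answer: cycle 4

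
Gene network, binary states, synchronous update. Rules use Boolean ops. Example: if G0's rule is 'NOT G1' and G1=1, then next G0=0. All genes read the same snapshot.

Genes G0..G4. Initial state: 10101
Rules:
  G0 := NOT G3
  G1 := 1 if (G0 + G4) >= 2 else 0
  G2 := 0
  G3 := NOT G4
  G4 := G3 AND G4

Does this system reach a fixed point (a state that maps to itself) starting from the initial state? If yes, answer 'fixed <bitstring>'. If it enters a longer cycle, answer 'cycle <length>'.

Answer: fixed 00010

Derivation:
Step 0: 10101
Step 1: G0=NOT G3=NOT 0=1 G1=(1+1>=2)=1 G2=0(const) G3=NOT G4=NOT 1=0 G4=G3&G4=0&1=0 -> 11000
Step 2: G0=NOT G3=NOT 0=1 G1=(1+0>=2)=0 G2=0(const) G3=NOT G4=NOT 0=1 G4=G3&G4=0&0=0 -> 10010
Step 3: G0=NOT G3=NOT 1=0 G1=(1+0>=2)=0 G2=0(const) G3=NOT G4=NOT 0=1 G4=G3&G4=1&0=0 -> 00010
Step 4: G0=NOT G3=NOT 1=0 G1=(0+0>=2)=0 G2=0(const) G3=NOT G4=NOT 0=1 G4=G3&G4=1&0=0 -> 00010
Fixed point reached at step 3: 00010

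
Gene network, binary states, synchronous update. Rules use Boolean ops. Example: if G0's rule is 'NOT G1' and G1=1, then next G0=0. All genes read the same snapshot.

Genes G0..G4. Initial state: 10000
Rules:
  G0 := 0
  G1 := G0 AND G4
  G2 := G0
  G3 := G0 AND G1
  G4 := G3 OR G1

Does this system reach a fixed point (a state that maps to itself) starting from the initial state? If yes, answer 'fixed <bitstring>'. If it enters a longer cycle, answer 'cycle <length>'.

Step 0: 10000
Step 1: G0=0(const) G1=G0&G4=1&0=0 G2=G0=1 G3=G0&G1=1&0=0 G4=G3|G1=0|0=0 -> 00100
Step 2: G0=0(const) G1=G0&G4=0&0=0 G2=G0=0 G3=G0&G1=0&0=0 G4=G3|G1=0|0=0 -> 00000
Step 3: G0=0(const) G1=G0&G4=0&0=0 G2=G0=0 G3=G0&G1=0&0=0 G4=G3|G1=0|0=0 -> 00000
Fixed point reached at step 2: 00000

Answer: fixed 00000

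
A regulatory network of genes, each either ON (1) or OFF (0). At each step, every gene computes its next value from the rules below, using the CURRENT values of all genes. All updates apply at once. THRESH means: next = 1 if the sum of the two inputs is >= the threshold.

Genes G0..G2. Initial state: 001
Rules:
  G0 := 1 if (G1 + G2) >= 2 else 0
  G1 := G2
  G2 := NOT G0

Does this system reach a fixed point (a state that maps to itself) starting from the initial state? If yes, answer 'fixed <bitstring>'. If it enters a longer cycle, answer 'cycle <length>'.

Answer: cycle 5

Derivation:
Step 0: 001
Step 1: G0=(0+1>=2)=0 G1=G2=1 G2=NOT G0=NOT 0=1 -> 011
Step 2: G0=(1+1>=2)=1 G1=G2=1 G2=NOT G0=NOT 0=1 -> 111
Step 3: G0=(1+1>=2)=1 G1=G2=1 G2=NOT G0=NOT 1=0 -> 110
Step 4: G0=(1+0>=2)=0 G1=G2=0 G2=NOT G0=NOT 1=0 -> 000
Step 5: G0=(0+0>=2)=0 G1=G2=0 G2=NOT G0=NOT 0=1 -> 001
Cycle of length 5 starting at step 0 -> no fixed point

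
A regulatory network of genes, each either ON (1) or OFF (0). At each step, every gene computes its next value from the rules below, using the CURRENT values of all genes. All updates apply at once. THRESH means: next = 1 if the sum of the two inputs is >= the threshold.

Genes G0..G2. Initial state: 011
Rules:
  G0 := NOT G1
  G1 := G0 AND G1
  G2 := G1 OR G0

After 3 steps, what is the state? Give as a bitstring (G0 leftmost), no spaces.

Step 1: G0=NOT G1=NOT 1=0 G1=G0&G1=0&1=0 G2=G1|G0=1|0=1 -> 001
Step 2: G0=NOT G1=NOT 0=1 G1=G0&G1=0&0=0 G2=G1|G0=0|0=0 -> 100
Step 3: G0=NOT G1=NOT 0=1 G1=G0&G1=1&0=0 G2=G1|G0=0|1=1 -> 101

101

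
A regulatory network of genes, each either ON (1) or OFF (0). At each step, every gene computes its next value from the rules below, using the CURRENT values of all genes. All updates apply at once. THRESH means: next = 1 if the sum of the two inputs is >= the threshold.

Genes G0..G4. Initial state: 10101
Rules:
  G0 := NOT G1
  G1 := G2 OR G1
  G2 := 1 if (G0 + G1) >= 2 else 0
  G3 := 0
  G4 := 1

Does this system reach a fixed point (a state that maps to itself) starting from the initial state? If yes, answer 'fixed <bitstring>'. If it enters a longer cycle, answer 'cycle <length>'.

Answer: fixed 01001

Derivation:
Step 0: 10101
Step 1: G0=NOT G1=NOT 0=1 G1=G2|G1=1|0=1 G2=(1+0>=2)=0 G3=0(const) G4=1(const) -> 11001
Step 2: G0=NOT G1=NOT 1=0 G1=G2|G1=0|1=1 G2=(1+1>=2)=1 G3=0(const) G4=1(const) -> 01101
Step 3: G0=NOT G1=NOT 1=0 G1=G2|G1=1|1=1 G2=(0+1>=2)=0 G3=0(const) G4=1(const) -> 01001
Step 4: G0=NOT G1=NOT 1=0 G1=G2|G1=0|1=1 G2=(0+1>=2)=0 G3=0(const) G4=1(const) -> 01001
Fixed point reached at step 3: 01001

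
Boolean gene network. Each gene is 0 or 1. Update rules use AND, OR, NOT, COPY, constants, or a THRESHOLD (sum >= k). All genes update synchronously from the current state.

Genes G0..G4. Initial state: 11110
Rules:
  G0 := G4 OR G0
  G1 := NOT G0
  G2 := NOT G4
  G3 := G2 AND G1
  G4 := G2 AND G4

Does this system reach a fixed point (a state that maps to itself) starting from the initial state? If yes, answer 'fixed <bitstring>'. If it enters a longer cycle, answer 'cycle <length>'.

Step 0: 11110
Step 1: G0=G4|G0=0|1=1 G1=NOT G0=NOT 1=0 G2=NOT G4=NOT 0=1 G3=G2&G1=1&1=1 G4=G2&G4=1&0=0 -> 10110
Step 2: G0=G4|G0=0|1=1 G1=NOT G0=NOT 1=0 G2=NOT G4=NOT 0=1 G3=G2&G1=1&0=0 G4=G2&G4=1&0=0 -> 10100
Step 3: G0=G4|G0=0|1=1 G1=NOT G0=NOT 1=0 G2=NOT G4=NOT 0=1 G3=G2&G1=1&0=0 G4=G2&G4=1&0=0 -> 10100
Fixed point reached at step 2: 10100

Answer: fixed 10100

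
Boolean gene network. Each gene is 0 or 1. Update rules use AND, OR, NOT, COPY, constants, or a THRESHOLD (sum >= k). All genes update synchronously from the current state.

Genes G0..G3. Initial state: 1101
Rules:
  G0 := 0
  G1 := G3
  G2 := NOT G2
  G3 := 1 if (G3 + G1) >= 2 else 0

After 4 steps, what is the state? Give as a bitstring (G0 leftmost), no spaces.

Step 1: G0=0(const) G1=G3=1 G2=NOT G2=NOT 0=1 G3=(1+1>=2)=1 -> 0111
Step 2: G0=0(const) G1=G3=1 G2=NOT G2=NOT 1=0 G3=(1+1>=2)=1 -> 0101
Step 3: G0=0(const) G1=G3=1 G2=NOT G2=NOT 0=1 G3=(1+1>=2)=1 -> 0111
Step 4: G0=0(const) G1=G3=1 G2=NOT G2=NOT 1=0 G3=(1+1>=2)=1 -> 0101

0101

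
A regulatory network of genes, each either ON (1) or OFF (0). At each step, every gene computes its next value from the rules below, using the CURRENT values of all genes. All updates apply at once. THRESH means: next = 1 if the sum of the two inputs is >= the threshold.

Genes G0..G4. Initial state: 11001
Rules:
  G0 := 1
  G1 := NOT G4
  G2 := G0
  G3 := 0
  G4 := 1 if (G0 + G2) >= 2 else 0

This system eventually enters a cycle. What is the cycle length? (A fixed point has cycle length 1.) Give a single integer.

Answer: 1

Derivation:
Step 0: 11001
Step 1: G0=1(const) G1=NOT G4=NOT 1=0 G2=G0=1 G3=0(const) G4=(1+0>=2)=0 -> 10100
Step 2: G0=1(const) G1=NOT G4=NOT 0=1 G2=G0=1 G3=0(const) G4=(1+1>=2)=1 -> 11101
Step 3: G0=1(const) G1=NOT G4=NOT 1=0 G2=G0=1 G3=0(const) G4=(1+1>=2)=1 -> 10101
Step 4: G0=1(const) G1=NOT G4=NOT 1=0 G2=G0=1 G3=0(const) G4=(1+1>=2)=1 -> 10101
State from step 4 equals state from step 3 -> cycle length 1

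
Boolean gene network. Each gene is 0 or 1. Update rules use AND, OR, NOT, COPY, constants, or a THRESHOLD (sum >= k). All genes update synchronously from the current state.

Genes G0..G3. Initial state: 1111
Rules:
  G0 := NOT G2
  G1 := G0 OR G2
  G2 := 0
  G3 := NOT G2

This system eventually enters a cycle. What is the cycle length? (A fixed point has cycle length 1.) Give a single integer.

Step 0: 1111
Step 1: G0=NOT G2=NOT 1=0 G1=G0|G2=1|1=1 G2=0(const) G3=NOT G2=NOT 1=0 -> 0100
Step 2: G0=NOT G2=NOT 0=1 G1=G0|G2=0|0=0 G2=0(const) G3=NOT G2=NOT 0=1 -> 1001
Step 3: G0=NOT G2=NOT 0=1 G1=G0|G2=1|0=1 G2=0(const) G3=NOT G2=NOT 0=1 -> 1101
Step 4: G0=NOT G2=NOT 0=1 G1=G0|G2=1|0=1 G2=0(const) G3=NOT G2=NOT 0=1 -> 1101
State from step 4 equals state from step 3 -> cycle length 1

Answer: 1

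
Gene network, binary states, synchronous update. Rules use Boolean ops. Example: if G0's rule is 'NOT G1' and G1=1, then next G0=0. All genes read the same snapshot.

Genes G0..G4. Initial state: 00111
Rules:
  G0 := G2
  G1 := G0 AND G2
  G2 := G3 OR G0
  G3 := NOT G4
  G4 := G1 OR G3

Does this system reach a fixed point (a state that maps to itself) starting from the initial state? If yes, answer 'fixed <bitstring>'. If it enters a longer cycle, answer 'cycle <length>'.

Step 0: 00111
Step 1: G0=G2=1 G1=G0&G2=0&1=0 G2=G3|G0=1|0=1 G3=NOT G4=NOT 1=0 G4=G1|G3=0|1=1 -> 10101
Step 2: G0=G2=1 G1=G0&G2=1&1=1 G2=G3|G0=0|1=1 G3=NOT G4=NOT 1=0 G4=G1|G3=0|0=0 -> 11100
Step 3: G0=G2=1 G1=G0&G2=1&1=1 G2=G3|G0=0|1=1 G3=NOT G4=NOT 0=1 G4=G1|G3=1|0=1 -> 11111
Step 4: G0=G2=1 G1=G0&G2=1&1=1 G2=G3|G0=1|1=1 G3=NOT G4=NOT 1=0 G4=G1|G3=1|1=1 -> 11101
Step 5: G0=G2=1 G1=G0&G2=1&1=1 G2=G3|G0=0|1=1 G3=NOT G4=NOT 1=0 G4=G1|G3=1|0=1 -> 11101
Fixed point reached at step 4: 11101

Answer: fixed 11101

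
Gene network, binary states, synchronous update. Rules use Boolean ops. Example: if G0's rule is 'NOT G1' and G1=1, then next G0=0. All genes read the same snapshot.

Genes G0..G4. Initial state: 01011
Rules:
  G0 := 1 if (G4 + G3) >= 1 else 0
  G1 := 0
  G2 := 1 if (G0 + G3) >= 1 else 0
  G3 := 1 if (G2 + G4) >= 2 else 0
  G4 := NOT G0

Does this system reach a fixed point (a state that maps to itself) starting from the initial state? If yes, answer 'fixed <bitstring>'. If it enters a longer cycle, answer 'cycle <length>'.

Answer: cycle 4

Derivation:
Step 0: 01011
Step 1: G0=(1+1>=1)=1 G1=0(const) G2=(0+1>=1)=1 G3=(0+1>=2)=0 G4=NOT G0=NOT 0=1 -> 10101
Step 2: G0=(1+0>=1)=1 G1=0(const) G2=(1+0>=1)=1 G3=(1+1>=2)=1 G4=NOT G0=NOT 1=0 -> 10110
Step 3: G0=(0+1>=1)=1 G1=0(const) G2=(1+1>=1)=1 G3=(1+0>=2)=0 G4=NOT G0=NOT 1=0 -> 10100
Step 4: G0=(0+0>=1)=0 G1=0(const) G2=(1+0>=1)=1 G3=(1+0>=2)=0 G4=NOT G0=NOT 1=0 -> 00100
Step 5: G0=(0+0>=1)=0 G1=0(const) G2=(0+0>=1)=0 G3=(1+0>=2)=0 G4=NOT G0=NOT 0=1 -> 00001
Step 6: G0=(1+0>=1)=1 G1=0(const) G2=(0+0>=1)=0 G3=(0+1>=2)=0 G4=NOT G0=NOT 0=1 -> 10001
Step 7: G0=(1+0>=1)=1 G1=0(const) G2=(1+0>=1)=1 G3=(0+1>=2)=0 G4=NOT G0=NOT 1=0 -> 10100
Cycle of length 4 starting at step 3 -> no fixed point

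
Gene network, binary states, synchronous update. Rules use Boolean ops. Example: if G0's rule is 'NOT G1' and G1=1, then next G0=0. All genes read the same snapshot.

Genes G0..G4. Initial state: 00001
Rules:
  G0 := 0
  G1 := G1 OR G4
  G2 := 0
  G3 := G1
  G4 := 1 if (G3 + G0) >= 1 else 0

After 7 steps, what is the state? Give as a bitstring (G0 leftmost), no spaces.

Step 1: G0=0(const) G1=G1|G4=0|1=1 G2=0(const) G3=G1=0 G4=(0+0>=1)=0 -> 01000
Step 2: G0=0(const) G1=G1|G4=1|0=1 G2=0(const) G3=G1=1 G4=(0+0>=1)=0 -> 01010
Step 3: G0=0(const) G1=G1|G4=1|0=1 G2=0(const) G3=G1=1 G4=(1+0>=1)=1 -> 01011
Step 4: G0=0(const) G1=G1|G4=1|1=1 G2=0(const) G3=G1=1 G4=(1+0>=1)=1 -> 01011
Step 5: G0=0(const) G1=G1|G4=1|1=1 G2=0(const) G3=G1=1 G4=(1+0>=1)=1 -> 01011
Step 6: G0=0(const) G1=G1|G4=1|1=1 G2=0(const) G3=G1=1 G4=(1+0>=1)=1 -> 01011
Step 7: G0=0(const) G1=G1|G4=1|1=1 G2=0(const) G3=G1=1 G4=(1+0>=1)=1 -> 01011

01011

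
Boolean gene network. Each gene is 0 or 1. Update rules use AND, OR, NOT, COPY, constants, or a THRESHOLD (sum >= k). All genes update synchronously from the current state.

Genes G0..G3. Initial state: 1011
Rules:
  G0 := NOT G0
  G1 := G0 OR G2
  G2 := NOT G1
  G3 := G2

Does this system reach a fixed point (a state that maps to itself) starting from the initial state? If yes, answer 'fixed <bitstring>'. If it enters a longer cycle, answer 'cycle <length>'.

Answer: cycle 4

Derivation:
Step 0: 1011
Step 1: G0=NOT G0=NOT 1=0 G1=G0|G2=1|1=1 G2=NOT G1=NOT 0=1 G3=G2=1 -> 0111
Step 2: G0=NOT G0=NOT 0=1 G1=G0|G2=0|1=1 G2=NOT G1=NOT 1=0 G3=G2=1 -> 1101
Step 3: G0=NOT G0=NOT 1=0 G1=G0|G2=1|0=1 G2=NOT G1=NOT 1=0 G3=G2=0 -> 0100
Step 4: G0=NOT G0=NOT 0=1 G1=G0|G2=0|0=0 G2=NOT G1=NOT 1=0 G3=G2=0 -> 1000
Step 5: G0=NOT G0=NOT 1=0 G1=G0|G2=1|0=1 G2=NOT G1=NOT 0=1 G3=G2=0 -> 0110
Step 6: G0=NOT G0=NOT 0=1 G1=G0|G2=0|1=1 G2=NOT G1=NOT 1=0 G3=G2=1 -> 1101
Cycle of length 4 starting at step 2 -> no fixed point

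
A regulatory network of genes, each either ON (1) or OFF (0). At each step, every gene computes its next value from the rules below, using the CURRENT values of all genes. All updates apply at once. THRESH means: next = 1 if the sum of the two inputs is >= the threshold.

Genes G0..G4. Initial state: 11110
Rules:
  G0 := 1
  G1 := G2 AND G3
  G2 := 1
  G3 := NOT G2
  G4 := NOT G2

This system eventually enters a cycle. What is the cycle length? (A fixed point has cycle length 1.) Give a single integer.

Answer: 1

Derivation:
Step 0: 11110
Step 1: G0=1(const) G1=G2&G3=1&1=1 G2=1(const) G3=NOT G2=NOT 1=0 G4=NOT G2=NOT 1=0 -> 11100
Step 2: G0=1(const) G1=G2&G3=1&0=0 G2=1(const) G3=NOT G2=NOT 1=0 G4=NOT G2=NOT 1=0 -> 10100
Step 3: G0=1(const) G1=G2&G3=1&0=0 G2=1(const) G3=NOT G2=NOT 1=0 G4=NOT G2=NOT 1=0 -> 10100
State from step 3 equals state from step 2 -> cycle length 1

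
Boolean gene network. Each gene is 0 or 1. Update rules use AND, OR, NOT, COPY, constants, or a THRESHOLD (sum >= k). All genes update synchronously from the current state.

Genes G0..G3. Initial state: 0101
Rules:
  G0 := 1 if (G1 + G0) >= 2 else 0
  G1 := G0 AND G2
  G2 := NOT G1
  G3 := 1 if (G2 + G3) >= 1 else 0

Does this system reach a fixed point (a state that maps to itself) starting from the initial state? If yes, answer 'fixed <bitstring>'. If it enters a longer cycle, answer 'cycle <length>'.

Answer: fixed 0011

Derivation:
Step 0: 0101
Step 1: G0=(1+0>=2)=0 G1=G0&G2=0&0=0 G2=NOT G1=NOT 1=0 G3=(0+1>=1)=1 -> 0001
Step 2: G0=(0+0>=2)=0 G1=G0&G2=0&0=0 G2=NOT G1=NOT 0=1 G3=(0+1>=1)=1 -> 0011
Step 3: G0=(0+0>=2)=0 G1=G0&G2=0&1=0 G2=NOT G1=NOT 0=1 G3=(1+1>=1)=1 -> 0011
Fixed point reached at step 2: 0011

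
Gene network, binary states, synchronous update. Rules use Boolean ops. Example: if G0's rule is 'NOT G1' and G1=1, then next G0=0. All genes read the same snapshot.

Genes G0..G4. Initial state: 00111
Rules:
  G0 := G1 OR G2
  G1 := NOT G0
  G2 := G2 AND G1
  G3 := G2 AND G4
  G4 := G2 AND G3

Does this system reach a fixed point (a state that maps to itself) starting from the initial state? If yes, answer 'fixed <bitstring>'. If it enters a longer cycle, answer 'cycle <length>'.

Step 0: 00111
Step 1: G0=G1|G2=0|1=1 G1=NOT G0=NOT 0=1 G2=G2&G1=1&0=0 G3=G2&G4=1&1=1 G4=G2&G3=1&1=1 -> 11011
Step 2: G0=G1|G2=1|0=1 G1=NOT G0=NOT 1=0 G2=G2&G1=0&1=0 G3=G2&G4=0&1=0 G4=G2&G3=0&1=0 -> 10000
Step 3: G0=G1|G2=0|0=0 G1=NOT G0=NOT 1=0 G2=G2&G1=0&0=0 G3=G2&G4=0&0=0 G4=G2&G3=0&0=0 -> 00000
Step 4: G0=G1|G2=0|0=0 G1=NOT G0=NOT 0=1 G2=G2&G1=0&0=0 G3=G2&G4=0&0=0 G4=G2&G3=0&0=0 -> 01000
Step 5: G0=G1|G2=1|0=1 G1=NOT G0=NOT 0=1 G2=G2&G1=0&1=0 G3=G2&G4=0&0=0 G4=G2&G3=0&0=0 -> 11000
Step 6: G0=G1|G2=1|0=1 G1=NOT G0=NOT 1=0 G2=G2&G1=0&1=0 G3=G2&G4=0&0=0 G4=G2&G3=0&0=0 -> 10000
Cycle of length 4 starting at step 2 -> no fixed point

Answer: cycle 4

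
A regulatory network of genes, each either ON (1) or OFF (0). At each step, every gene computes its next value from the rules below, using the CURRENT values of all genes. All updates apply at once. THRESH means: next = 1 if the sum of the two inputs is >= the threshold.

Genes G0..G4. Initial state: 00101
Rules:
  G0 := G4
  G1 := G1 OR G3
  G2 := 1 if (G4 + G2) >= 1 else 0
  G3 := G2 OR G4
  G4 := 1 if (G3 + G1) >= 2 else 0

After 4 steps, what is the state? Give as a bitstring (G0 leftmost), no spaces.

Step 1: G0=G4=1 G1=G1|G3=0|0=0 G2=(1+1>=1)=1 G3=G2|G4=1|1=1 G4=(0+0>=2)=0 -> 10110
Step 2: G0=G4=0 G1=G1|G3=0|1=1 G2=(0+1>=1)=1 G3=G2|G4=1|0=1 G4=(1+0>=2)=0 -> 01110
Step 3: G0=G4=0 G1=G1|G3=1|1=1 G2=(0+1>=1)=1 G3=G2|G4=1|0=1 G4=(1+1>=2)=1 -> 01111
Step 4: G0=G4=1 G1=G1|G3=1|1=1 G2=(1+1>=1)=1 G3=G2|G4=1|1=1 G4=(1+1>=2)=1 -> 11111

11111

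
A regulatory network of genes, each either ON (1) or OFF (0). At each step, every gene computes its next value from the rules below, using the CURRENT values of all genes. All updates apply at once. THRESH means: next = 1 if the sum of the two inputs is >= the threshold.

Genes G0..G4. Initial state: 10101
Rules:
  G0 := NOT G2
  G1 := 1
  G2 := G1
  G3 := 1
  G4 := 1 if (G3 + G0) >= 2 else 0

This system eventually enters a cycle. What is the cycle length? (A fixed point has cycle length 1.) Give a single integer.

Step 0: 10101
Step 1: G0=NOT G2=NOT 1=0 G1=1(const) G2=G1=0 G3=1(const) G4=(0+1>=2)=0 -> 01010
Step 2: G0=NOT G2=NOT 0=1 G1=1(const) G2=G1=1 G3=1(const) G4=(1+0>=2)=0 -> 11110
Step 3: G0=NOT G2=NOT 1=0 G1=1(const) G2=G1=1 G3=1(const) G4=(1+1>=2)=1 -> 01111
Step 4: G0=NOT G2=NOT 1=0 G1=1(const) G2=G1=1 G3=1(const) G4=(1+0>=2)=0 -> 01110
Step 5: G0=NOT G2=NOT 1=0 G1=1(const) G2=G1=1 G3=1(const) G4=(1+0>=2)=0 -> 01110
State from step 5 equals state from step 4 -> cycle length 1

Answer: 1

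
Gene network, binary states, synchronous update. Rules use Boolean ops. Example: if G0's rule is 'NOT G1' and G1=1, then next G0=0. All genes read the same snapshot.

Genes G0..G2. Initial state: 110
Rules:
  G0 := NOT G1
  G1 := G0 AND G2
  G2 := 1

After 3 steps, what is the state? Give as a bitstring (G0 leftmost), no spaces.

Step 1: G0=NOT G1=NOT 1=0 G1=G0&G2=1&0=0 G2=1(const) -> 001
Step 2: G0=NOT G1=NOT 0=1 G1=G0&G2=0&1=0 G2=1(const) -> 101
Step 3: G0=NOT G1=NOT 0=1 G1=G0&G2=1&1=1 G2=1(const) -> 111

111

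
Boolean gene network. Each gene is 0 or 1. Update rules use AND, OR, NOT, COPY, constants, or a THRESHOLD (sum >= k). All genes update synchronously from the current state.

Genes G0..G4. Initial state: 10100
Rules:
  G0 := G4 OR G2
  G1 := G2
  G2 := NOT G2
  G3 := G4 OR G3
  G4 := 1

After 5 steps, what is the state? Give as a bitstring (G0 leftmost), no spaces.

Step 1: G0=G4|G2=0|1=1 G1=G2=1 G2=NOT G2=NOT 1=0 G3=G4|G3=0|0=0 G4=1(const) -> 11001
Step 2: G0=G4|G2=1|0=1 G1=G2=0 G2=NOT G2=NOT 0=1 G3=G4|G3=1|0=1 G4=1(const) -> 10111
Step 3: G0=G4|G2=1|1=1 G1=G2=1 G2=NOT G2=NOT 1=0 G3=G4|G3=1|1=1 G4=1(const) -> 11011
Step 4: G0=G4|G2=1|0=1 G1=G2=0 G2=NOT G2=NOT 0=1 G3=G4|G3=1|1=1 G4=1(const) -> 10111
Step 5: G0=G4|G2=1|1=1 G1=G2=1 G2=NOT G2=NOT 1=0 G3=G4|G3=1|1=1 G4=1(const) -> 11011

11011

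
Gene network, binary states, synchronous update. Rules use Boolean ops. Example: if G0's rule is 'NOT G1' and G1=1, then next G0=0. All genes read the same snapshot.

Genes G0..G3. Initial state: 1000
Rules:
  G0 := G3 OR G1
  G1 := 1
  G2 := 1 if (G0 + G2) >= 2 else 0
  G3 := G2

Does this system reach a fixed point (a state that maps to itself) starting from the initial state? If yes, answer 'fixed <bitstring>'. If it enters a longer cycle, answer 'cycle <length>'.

Step 0: 1000
Step 1: G0=G3|G1=0|0=0 G1=1(const) G2=(1+0>=2)=0 G3=G2=0 -> 0100
Step 2: G0=G3|G1=0|1=1 G1=1(const) G2=(0+0>=2)=0 G3=G2=0 -> 1100
Step 3: G0=G3|G1=0|1=1 G1=1(const) G2=(1+0>=2)=0 G3=G2=0 -> 1100
Fixed point reached at step 2: 1100

Answer: fixed 1100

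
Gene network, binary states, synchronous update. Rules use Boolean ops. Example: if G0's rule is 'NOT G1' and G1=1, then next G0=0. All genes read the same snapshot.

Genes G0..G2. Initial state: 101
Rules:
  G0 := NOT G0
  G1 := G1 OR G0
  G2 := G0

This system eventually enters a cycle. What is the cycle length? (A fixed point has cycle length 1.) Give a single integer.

Answer: 2

Derivation:
Step 0: 101
Step 1: G0=NOT G0=NOT 1=0 G1=G1|G0=0|1=1 G2=G0=1 -> 011
Step 2: G0=NOT G0=NOT 0=1 G1=G1|G0=1|0=1 G2=G0=0 -> 110
Step 3: G0=NOT G0=NOT 1=0 G1=G1|G0=1|1=1 G2=G0=1 -> 011
State from step 3 equals state from step 1 -> cycle length 2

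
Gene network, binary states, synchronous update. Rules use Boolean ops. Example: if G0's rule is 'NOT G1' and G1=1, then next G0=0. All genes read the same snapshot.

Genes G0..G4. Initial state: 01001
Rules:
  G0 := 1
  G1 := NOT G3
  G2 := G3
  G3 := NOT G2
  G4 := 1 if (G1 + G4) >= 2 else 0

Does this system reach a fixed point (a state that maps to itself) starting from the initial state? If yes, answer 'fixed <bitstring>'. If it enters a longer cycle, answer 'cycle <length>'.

Answer: cycle 4

Derivation:
Step 0: 01001
Step 1: G0=1(const) G1=NOT G3=NOT 0=1 G2=G3=0 G3=NOT G2=NOT 0=1 G4=(1+1>=2)=1 -> 11011
Step 2: G0=1(const) G1=NOT G3=NOT 1=0 G2=G3=1 G3=NOT G2=NOT 0=1 G4=(1+1>=2)=1 -> 10111
Step 3: G0=1(const) G1=NOT G3=NOT 1=0 G2=G3=1 G3=NOT G2=NOT 1=0 G4=(0+1>=2)=0 -> 10100
Step 4: G0=1(const) G1=NOT G3=NOT 0=1 G2=G3=0 G3=NOT G2=NOT 1=0 G4=(0+0>=2)=0 -> 11000
Step 5: G0=1(const) G1=NOT G3=NOT 0=1 G2=G3=0 G3=NOT G2=NOT 0=1 G4=(1+0>=2)=0 -> 11010
Step 6: G0=1(const) G1=NOT G3=NOT 1=0 G2=G3=1 G3=NOT G2=NOT 0=1 G4=(1+0>=2)=0 -> 10110
Step 7: G0=1(const) G1=NOT G3=NOT 1=0 G2=G3=1 G3=NOT G2=NOT 1=0 G4=(0+0>=2)=0 -> 10100
Cycle of length 4 starting at step 3 -> no fixed point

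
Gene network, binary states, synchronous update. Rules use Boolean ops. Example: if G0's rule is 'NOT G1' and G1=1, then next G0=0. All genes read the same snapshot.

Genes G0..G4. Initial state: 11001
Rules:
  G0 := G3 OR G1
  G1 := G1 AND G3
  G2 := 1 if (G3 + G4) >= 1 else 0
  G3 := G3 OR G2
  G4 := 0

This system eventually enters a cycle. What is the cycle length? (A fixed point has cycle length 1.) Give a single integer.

Answer: 1

Derivation:
Step 0: 11001
Step 1: G0=G3|G1=0|1=1 G1=G1&G3=1&0=0 G2=(0+1>=1)=1 G3=G3|G2=0|0=0 G4=0(const) -> 10100
Step 2: G0=G3|G1=0|0=0 G1=G1&G3=0&0=0 G2=(0+0>=1)=0 G3=G3|G2=0|1=1 G4=0(const) -> 00010
Step 3: G0=G3|G1=1|0=1 G1=G1&G3=0&1=0 G2=(1+0>=1)=1 G3=G3|G2=1|0=1 G4=0(const) -> 10110
Step 4: G0=G3|G1=1|0=1 G1=G1&G3=0&1=0 G2=(1+0>=1)=1 G3=G3|G2=1|1=1 G4=0(const) -> 10110
State from step 4 equals state from step 3 -> cycle length 1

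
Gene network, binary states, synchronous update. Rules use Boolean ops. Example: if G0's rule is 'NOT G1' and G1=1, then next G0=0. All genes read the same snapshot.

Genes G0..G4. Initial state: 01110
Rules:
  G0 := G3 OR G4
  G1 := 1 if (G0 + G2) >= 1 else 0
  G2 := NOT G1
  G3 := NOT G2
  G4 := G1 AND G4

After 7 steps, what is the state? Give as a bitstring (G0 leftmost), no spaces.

Step 1: G0=G3|G4=1|0=1 G1=(0+1>=1)=1 G2=NOT G1=NOT 1=0 G3=NOT G2=NOT 1=0 G4=G1&G4=1&0=0 -> 11000
Step 2: G0=G3|G4=0|0=0 G1=(1+0>=1)=1 G2=NOT G1=NOT 1=0 G3=NOT G2=NOT 0=1 G4=G1&G4=1&0=0 -> 01010
Step 3: G0=G3|G4=1|0=1 G1=(0+0>=1)=0 G2=NOT G1=NOT 1=0 G3=NOT G2=NOT 0=1 G4=G1&G4=1&0=0 -> 10010
Step 4: G0=G3|G4=1|0=1 G1=(1+0>=1)=1 G2=NOT G1=NOT 0=1 G3=NOT G2=NOT 0=1 G4=G1&G4=0&0=0 -> 11110
Step 5: G0=G3|G4=1|0=1 G1=(1+1>=1)=1 G2=NOT G1=NOT 1=0 G3=NOT G2=NOT 1=0 G4=G1&G4=1&0=0 -> 11000
Step 6: G0=G3|G4=0|0=0 G1=(1+0>=1)=1 G2=NOT G1=NOT 1=0 G3=NOT G2=NOT 0=1 G4=G1&G4=1&0=0 -> 01010
Step 7: G0=G3|G4=1|0=1 G1=(0+0>=1)=0 G2=NOT G1=NOT 1=0 G3=NOT G2=NOT 0=1 G4=G1&G4=1&0=0 -> 10010

10010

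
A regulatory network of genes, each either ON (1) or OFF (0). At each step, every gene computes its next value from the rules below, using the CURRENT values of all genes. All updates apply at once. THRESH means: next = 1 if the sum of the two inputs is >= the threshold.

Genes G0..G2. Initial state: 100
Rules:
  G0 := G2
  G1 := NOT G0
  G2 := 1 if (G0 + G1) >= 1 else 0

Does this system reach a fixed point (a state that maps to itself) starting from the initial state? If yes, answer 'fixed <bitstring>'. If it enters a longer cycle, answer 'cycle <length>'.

Step 0: 100
Step 1: G0=G2=0 G1=NOT G0=NOT 1=0 G2=(1+0>=1)=1 -> 001
Step 2: G0=G2=1 G1=NOT G0=NOT 0=1 G2=(0+0>=1)=0 -> 110
Step 3: G0=G2=0 G1=NOT G0=NOT 1=0 G2=(1+1>=1)=1 -> 001
Cycle of length 2 starting at step 1 -> no fixed point

Answer: cycle 2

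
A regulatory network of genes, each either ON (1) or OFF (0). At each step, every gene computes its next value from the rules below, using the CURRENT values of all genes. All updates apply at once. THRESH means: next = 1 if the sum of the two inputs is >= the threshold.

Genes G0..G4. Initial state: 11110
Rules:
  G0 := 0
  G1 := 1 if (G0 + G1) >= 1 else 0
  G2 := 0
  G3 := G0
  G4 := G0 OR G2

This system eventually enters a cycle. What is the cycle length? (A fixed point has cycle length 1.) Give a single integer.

Answer: 1

Derivation:
Step 0: 11110
Step 1: G0=0(const) G1=(1+1>=1)=1 G2=0(const) G3=G0=1 G4=G0|G2=1|1=1 -> 01011
Step 2: G0=0(const) G1=(0+1>=1)=1 G2=0(const) G3=G0=0 G4=G0|G2=0|0=0 -> 01000
Step 3: G0=0(const) G1=(0+1>=1)=1 G2=0(const) G3=G0=0 G4=G0|G2=0|0=0 -> 01000
State from step 3 equals state from step 2 -> cycle length 1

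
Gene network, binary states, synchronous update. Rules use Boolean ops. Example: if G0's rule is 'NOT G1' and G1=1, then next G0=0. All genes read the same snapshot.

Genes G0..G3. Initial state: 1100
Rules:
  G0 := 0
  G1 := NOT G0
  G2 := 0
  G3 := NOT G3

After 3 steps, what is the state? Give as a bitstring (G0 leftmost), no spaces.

Step 1: G0=0(const) G1=NOT G0=NOT 1=0 G2=0(const) G3=NOT G3=NOT 0=1 -> 0001
Step 2: G0=0(const) G1=NOT G0=NOT 0=1 G2=0(const) G3=NOT G3=NOT 1=0 -> 0100
Step 3: G0=0(const) G1=NOT G0=NOT 0=1 G2=0(const) G3=NOT G3=NOT 0=1 -> 0101

0101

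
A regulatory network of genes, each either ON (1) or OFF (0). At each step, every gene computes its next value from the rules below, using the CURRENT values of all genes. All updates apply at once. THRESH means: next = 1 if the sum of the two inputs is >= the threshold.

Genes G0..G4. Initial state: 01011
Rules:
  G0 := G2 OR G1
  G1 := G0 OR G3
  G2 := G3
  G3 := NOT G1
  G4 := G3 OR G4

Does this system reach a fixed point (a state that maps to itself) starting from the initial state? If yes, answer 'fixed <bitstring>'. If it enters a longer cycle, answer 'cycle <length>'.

Answer: fixed 11001

Derivation:
Step 0: 01011
Step 1: G0=G2|G1=0|1=1 G1=G0|G3=0|1=1 G2=G3=1 G3=NOT G1=NOT 1=0 G4=G3|G4=1|1=1 -> 11101
Step 2: G0=G2|G1=1|1=1 G1=G0|G3=1|0=1 G2=G3=0 G3=NOT G1=NOT 1=0 G4=G3|G4=0|1=1 -> 11001
Step 3: G0=G2|G1=0|1=1 G1=G0|G3=1|0=1 G2=G3=0 G3=NOT G1=NOT 1=0 G4=G3|G4=0|1=1 -> 11001
Fixed point reached at step 2: 11001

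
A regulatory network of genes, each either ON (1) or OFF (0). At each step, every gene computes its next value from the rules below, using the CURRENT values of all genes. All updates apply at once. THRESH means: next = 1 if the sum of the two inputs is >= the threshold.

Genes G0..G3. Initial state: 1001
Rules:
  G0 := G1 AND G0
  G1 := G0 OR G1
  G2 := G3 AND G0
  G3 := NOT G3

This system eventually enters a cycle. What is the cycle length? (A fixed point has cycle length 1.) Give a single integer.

Answer: 2

Derivation:
Step 0: 1001
Step 1: G0=G1&G0=0&1=0 G1=G0|G1=1|0=1 G2=G3&G0=1&1=1 G3=NOT G3=NOT 1=0 -> 0110
Step 2: G0=G1&G0=1&0=0 G1=G0|G1=0|1=1 G2=G3&G0=0&0=0 G3=NOT G3=NOT 0=1 -> 0101
Step 3: G0=G1&G0=1&0=0 G1=G0|G1=0|1=1 G2=G3&G0=1&0=0 G3=NOT G3=NOT 1=0 -> 0100
Step 4: G0=G1&G0=1&0=0 G1=G0|G1=0|1=1 G2=G3&G0=0&0=0 G3=NOT G3=NOT 0=1 -> 0101
State from step 4 equals state from step 2 -> cycle length 2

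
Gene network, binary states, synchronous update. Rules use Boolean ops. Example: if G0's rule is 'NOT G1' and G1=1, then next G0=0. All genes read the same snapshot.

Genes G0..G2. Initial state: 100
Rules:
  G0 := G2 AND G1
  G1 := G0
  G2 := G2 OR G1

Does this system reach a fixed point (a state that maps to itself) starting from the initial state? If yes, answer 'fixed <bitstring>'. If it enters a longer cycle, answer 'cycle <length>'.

Answer: fixed 001

Derivation:
Step 0: 100
Step 1: G0=G2&G1=0&0=0 G1=G0=1 G2=G2|G1=0|0=0 -> 010
Step 2: G0=G2&G1=0&1=0 G1=G0=0 G2=G2|G1=0|1=1 -> 001
Step 3: G0=G2&G1=1&0=0 G1=G0=0 G2=G2|G1=1|0=1 -> 001
Fixed point reached at step 2: 001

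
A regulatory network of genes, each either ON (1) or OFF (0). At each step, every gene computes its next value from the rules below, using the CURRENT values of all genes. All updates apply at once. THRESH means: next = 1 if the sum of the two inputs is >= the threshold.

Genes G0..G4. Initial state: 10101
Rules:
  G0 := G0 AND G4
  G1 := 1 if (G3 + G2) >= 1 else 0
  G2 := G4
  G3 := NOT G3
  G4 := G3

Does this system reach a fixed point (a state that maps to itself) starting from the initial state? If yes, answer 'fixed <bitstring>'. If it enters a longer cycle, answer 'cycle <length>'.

Answer: cycle 2

Derivation:
Step 0: 10101
Step 1: G0=G0&G4=1&1=1 G1=(0+1>=1)=1 G2=G4=1 G3=NOT G3=NOT 0=1 G4=G3=0 -> 11110
Step 2: G0=G0&G4=1&0=0 G1=(1+1>=1)=1 G2=G4=0 G3=NOT G3=NOT 1=0 G4=G3=1 -> 01001
Step 3: G0=G0&G4=0&1=0 G1=(0+0>=1)=0 G2=G4=1 G3=NOT G3=NOT 0=1 G4=G3=0 -> 00110
Step 4: G0=G0&G4=0&0=0 G1=(1+1>=1)=1 G2=G4=0 G3=NOT G3=NOT 1=0 G4=G3=1 -> 01001
Cycle of length 2 starting at step 2 -> no fixed point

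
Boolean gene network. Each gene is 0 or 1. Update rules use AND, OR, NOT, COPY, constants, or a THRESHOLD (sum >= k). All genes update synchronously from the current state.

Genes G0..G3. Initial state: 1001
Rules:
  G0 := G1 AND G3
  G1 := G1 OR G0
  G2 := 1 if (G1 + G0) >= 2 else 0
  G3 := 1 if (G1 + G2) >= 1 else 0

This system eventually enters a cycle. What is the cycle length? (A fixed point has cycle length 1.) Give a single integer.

Answer: 1

Derivation:
Step 0: 1001
Step 1: G0=G1&G3=0&1=0 G1=G1|G0=0|1=1 G2=(0+1>=2)=0 G3=(0+0>=1)=0 -> 0100
Step 2: G0=G1&G3=1&0=0 G1=G1|G0=1|0=1 G2=(1+0>=2)=0 G3=(1+0>=1)=1 -> 0101
Step 3: G0=G1&G3=1&1=1 G1=G1|G0=1|0=1 G2=(1+0>=2)=0 G3=(1+0>=1)=1 -> 1101
Step 4: G0=G1&G3=1&1=1 G1=G1|G0=1|1=1 G2=(1+1>=2)=1 G3=(1+0>=1)=1 -> 1111
Step 5: G0=G1&G3=1&1=1 G1=G1|G0=1|1=1 G2=(1+1>=2)=1 G3=(1+1>=1)=1 -> 1111
State from step 5 equals state from step 4 -> cycle length 1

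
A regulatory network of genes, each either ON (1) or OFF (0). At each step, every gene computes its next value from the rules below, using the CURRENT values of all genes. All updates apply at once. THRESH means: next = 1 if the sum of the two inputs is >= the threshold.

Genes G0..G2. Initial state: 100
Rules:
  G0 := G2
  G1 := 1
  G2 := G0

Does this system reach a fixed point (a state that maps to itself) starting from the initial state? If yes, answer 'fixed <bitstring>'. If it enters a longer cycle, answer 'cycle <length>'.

Step 0: 100
Step 1: G0=G2=0 G1=1(const) G2=G0=1 -> 011
Step 2: G0=G2=1 G1=1(const) G2=G0=0 -> 110
Step 3: G0=G2=0 G1=1(const) G2=G0=1 -> 011
Cycle of length 2 starting at step 1 -> no fixed point

Answer: cycle 2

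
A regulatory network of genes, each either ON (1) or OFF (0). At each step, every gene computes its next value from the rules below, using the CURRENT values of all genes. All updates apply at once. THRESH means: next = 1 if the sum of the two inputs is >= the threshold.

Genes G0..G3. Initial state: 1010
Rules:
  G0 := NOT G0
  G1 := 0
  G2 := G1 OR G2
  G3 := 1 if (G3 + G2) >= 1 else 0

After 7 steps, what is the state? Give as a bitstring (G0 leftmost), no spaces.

Step 1: G0=NOT G0=NOT 1=0 G1=0(const) G2=G1|G2=0|1=1 G3=(0+1>=1)=1 -> 0011
Step 2: G0=NOT G0=NOT 0=1 G1=0(const) G2=G1|G2=0|1=1 G3=(1+1>=1)=1 -> 1011
Step 3: G0=NOT G0=NOT 1=0 G1=0(const) G2=G1|G2=0|1=1 G3=(1+1>=1)=1 -> 0011
Step 4: G0=NOT G0=NOT 0=1 G1=0(const) G2=G1|G2=0|1=1 G3=(1+1>=1)=1 -> 1011
Step 5: G0=NOT G0=NOT 1=0 G1=0(const) G2=G1|G2=0|1=1 G3=(1+1>=1)=1 -> 0011
Step 6: G0=NOT G0=NOT 0=1 G1=0(const) G2=G1|G2=0|1=1 G3=(1+1>=1)=1 -> 1011
Step 7: G0=NOT G0=NOT 1=0 G1=0(const) G2=G1|G2=0|1=1 G3=(1+1>=1)=1 -> 0011

0011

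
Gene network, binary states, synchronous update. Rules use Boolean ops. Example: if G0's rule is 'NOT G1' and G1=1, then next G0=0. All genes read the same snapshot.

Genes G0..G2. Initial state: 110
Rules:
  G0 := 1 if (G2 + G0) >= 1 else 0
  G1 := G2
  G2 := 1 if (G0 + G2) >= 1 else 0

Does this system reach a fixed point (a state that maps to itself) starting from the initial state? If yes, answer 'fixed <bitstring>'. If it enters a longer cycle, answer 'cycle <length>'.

Answer: fixed 111

Derivation:
Step 0: 110
Step 1: G0=(0+1>=1)=1 G1=G2=0 G2=(1+0>=1)=1 -> 101
Step 2: G0=(1+1>=1)=1 G1=G2=1 G2=(1+1>=1)=1 -> 111
Step 3: G0=(1+1>=1)=1 G1=G2=1 G2=(1+1>=1)=1 -> 111
Fixed point reached at step 2: 111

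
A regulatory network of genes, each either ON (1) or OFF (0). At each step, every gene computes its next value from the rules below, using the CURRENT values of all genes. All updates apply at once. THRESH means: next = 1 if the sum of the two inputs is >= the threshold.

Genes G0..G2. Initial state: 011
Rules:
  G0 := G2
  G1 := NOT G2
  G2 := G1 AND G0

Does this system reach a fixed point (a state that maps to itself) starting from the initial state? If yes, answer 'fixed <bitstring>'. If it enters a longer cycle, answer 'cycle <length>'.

Step 0: 011
Step 1: G0=G2=1 G1=NOT G2=NOT 1=0 G2=G1&G0=1&0=0 -> 100
Step 2: G0=G2=0 G1=NOT G2=NOT 0=1 G2=G1&G0=0&1=0 -> 010
Step 3: G0=G2=0 G1=NOT G2=NOT 0=1 G2=G1&G0=1&0=0 -> 010
Fixed point reached at step 2: 010

Answer: fixed 010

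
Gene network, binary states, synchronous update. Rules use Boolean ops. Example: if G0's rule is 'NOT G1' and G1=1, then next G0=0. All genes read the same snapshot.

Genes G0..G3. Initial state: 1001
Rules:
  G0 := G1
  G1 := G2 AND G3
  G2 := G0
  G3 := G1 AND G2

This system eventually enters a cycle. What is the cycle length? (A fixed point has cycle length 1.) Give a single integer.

Step 0: 1001
Step 1: G0=G1=0 G1=G2&G3=0&1=0 G2=G0=1 G3=G1&G2=0&0=0 -> 0010
Step 2: G0=G1=0 G1=G2&G3=1&0=0 G2=G0=0 G3=G1&G2=0&1=0 -> 0000
Step 3: G0=G1=0 G1=G2&G3=0&0=0 G2=G0=0 G3=G1&G2=0&0=0 -> 0000
State from step 3 equals state from step 2 -> cycle length 1

Answer: 1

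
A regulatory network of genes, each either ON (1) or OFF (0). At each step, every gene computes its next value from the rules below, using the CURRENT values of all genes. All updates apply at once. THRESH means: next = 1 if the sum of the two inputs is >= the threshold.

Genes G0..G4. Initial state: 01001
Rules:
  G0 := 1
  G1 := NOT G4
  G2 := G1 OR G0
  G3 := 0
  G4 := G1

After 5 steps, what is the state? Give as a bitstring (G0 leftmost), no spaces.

Step 1: G0=1(const) G1=NOT G4=NOT 1=0 G2=G1|G0=1|0=1 G3=0(const) G4=G1=1 -> 10101
Step 2: G0=1(const) G1=NOT G4=NOT 1=0 G2=G1|G0=0|1=1 G3=0(const) G4=G1=0 -> 10100
Step 3: G0=1(const) G1=NOT G4=NOT 0=1 G2=G1|G0=0|1=1 G3=0(const) G4=G1=0 -> 11100
Step 4: G0=1(const) G1=NOT G4=NOT 0=1 G2=G1|G0=1|1=1 G3=0(const) G4=G1=1 -> 11101
Step 5: G0=1(const) G1=NOT G4=NOT 1=0 G2=G1|G0=1|1=1 G3=0(const) G4=G1=1 -> 10101

10101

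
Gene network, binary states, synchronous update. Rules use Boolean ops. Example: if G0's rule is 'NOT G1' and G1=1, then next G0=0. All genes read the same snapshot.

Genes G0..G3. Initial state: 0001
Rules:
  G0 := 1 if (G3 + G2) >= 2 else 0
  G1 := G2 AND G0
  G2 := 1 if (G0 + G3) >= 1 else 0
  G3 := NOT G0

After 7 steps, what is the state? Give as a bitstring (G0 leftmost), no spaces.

Step 1: G0=(1+0>=2)=0 G1=G2&G0=0&0=0 G2=(0+1>=1)=1 G3=NOT G0=NOT 0=1 -> 0011
Step 2: G0=(1+1>=2)=1 G1=G2&G0=1&0=0 G2=(0+1>=1)=1 G3=NOT G0=NOT 0=1 -> 1011
Step 3: G0=(1+1>=2)=1 G1=G2&G0=1&1=1 G2=(1+1>=1)=1 G3=NOT G0=NOT 1=0 -> 1110
Step 4: G0=(0+1>=2)=0 G1=G2&G0=1&1=1 G2=(1+0>=1)=1 G3=NOT G0=NOT 1=0 -> 0110
Step 5: G0=(0+1>=2)=0 G1=G2&G0=1&0=0 G2=(0+0>=1)=0 G3=NOT G0=NOT 0=1 -> 0001
Step 6: G0=(1+0>=2)=0 G1=G2&G0=0&0=0 G2=(0+1>=1)=1 G3=NOT G0=NOT 0=1 -> 0011
Step 7: G0=(1+1>=2)=1 G1=G2&G0=1&0=0 G2=(0+1>=1)=1 G3=NOT G0=NOT 0=1 -> 1011

1011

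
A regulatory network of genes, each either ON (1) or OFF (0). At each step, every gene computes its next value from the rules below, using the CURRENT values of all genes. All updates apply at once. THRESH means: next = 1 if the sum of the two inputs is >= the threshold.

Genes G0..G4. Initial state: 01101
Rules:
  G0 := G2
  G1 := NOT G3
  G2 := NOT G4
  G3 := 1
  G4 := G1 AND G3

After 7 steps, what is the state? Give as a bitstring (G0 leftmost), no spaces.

Step 1: G0=G2=1 G1=NOT G3=NOT 0=1 G2=NOT G4=NOT 1=0 G3=1(const) G4=G1&G3=1&0=0 -> 11010
Step 2: G0=G2=0 G1=NOT G3=NOT 1=0 G2=NOT G4=NOT 0=1 G3=1(const) G4=G1&G3=1&1=1 -> 00111
Step 3: G0=G2=1 G1=NOT G3=NOT 1=0 G2=NOT G4=NOT 1=0 G3=1(const) G4=G1&G3=0&1=0 -> 10010
Step 4: G0=G2=0 G1=NOT G3=NOT 1=0 G2=NOT G4=NOT 0=1 G3=1(const) G4=G1&G3=0&1=0 -> 00110
Step 5: G0=G2=1 G1=NOT G3=NOT 1=0 G2=NOT G4=NOT 0=1 G3=1(const) G4=G1&G3=0&1=0 -> 10110
Step 6: G0=G2=1 G1=NOT G3=NOT 1=0 G2=NOT G4=NOT 0=1 G3=1(const) G4=G1&G3=0&1=0 -> 10110
Step 7: G0=G2=1 G1=NOT G3=NOT 1=0 G2=NOT G4=NOT 0=1 G3=1(const) G4=G1&G3=0&1=0 -> 10110

10110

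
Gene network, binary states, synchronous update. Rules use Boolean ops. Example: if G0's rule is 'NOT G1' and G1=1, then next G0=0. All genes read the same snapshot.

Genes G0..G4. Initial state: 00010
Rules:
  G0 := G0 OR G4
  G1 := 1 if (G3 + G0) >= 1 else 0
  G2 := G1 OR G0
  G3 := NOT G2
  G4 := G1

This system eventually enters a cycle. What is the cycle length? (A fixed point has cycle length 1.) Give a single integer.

Step 0: 00010
Step 1: G0=G0|G4=0|0=0 G1=(1+0>=1)=1 G2=G1|G0=0|0=0 G3=NOT G2=NOT 0=1 G4=G1=0 -> 01010
Step 2: G0=G0|G4=0|0=0 G1=(1+0>=1)=1 G2=G1|G0=1|0=1 G3=NOT G2=NOT 0=1 G4=G1=1 -> 01111
Step 3: G0=G0|G4=0|1=1 G1=(1+0>=1)=1 G2=G1|G0=1|0=1 G3=NOT G2=NOT 1=0 G4=G1=1 -> 11101
Step 4: G0=G0|G4=1|1=1 G1=(0+1>=1)=1 G2=G1|G0=1|1=1 G3=NOT G2=NOT 1=0 G4=G1=1 -> 11101
State from step 4 equals state from step 3 -> cycle length 1

Answer: 1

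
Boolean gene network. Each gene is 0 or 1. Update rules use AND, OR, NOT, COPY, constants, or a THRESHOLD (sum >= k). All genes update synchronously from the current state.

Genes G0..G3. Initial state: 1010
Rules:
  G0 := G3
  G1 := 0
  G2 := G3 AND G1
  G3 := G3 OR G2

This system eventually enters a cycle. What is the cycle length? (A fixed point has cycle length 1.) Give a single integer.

Step 0: 1010
Step 1: G0=G3=0 G1=0(const) G2=G3&G1=0&0=0 G3=G3|G2=0|1=1 -> 0001
Step 2: G0=G3=1 G1=0(const) G2=G3&G1=1&0=0 G3=G3|G2=1|0=1 -> 1001
Step 3: G0=G3=1 G1=0(const) G2=G3&G1=1&0=0 G3=G3|G2=1|0=1 -> 1001
State from step 3 equals state from step 2 -> cycle length 1

Answer: 1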